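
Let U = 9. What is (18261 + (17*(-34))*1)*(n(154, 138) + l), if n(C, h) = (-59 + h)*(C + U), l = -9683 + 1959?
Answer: 91120499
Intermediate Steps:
l = -7724
n(C, h) = (-59 + h)*(9 + C) (n(C, h) = (-59 + h)*(C + 9) = (-59 + h)*(9 + C))
(18261 + (17*(-34))*1)*(n(154, 138) + l) = (18261 + (17*(-34))*1)*((-531 - 59*154 + 9*138 + 154*138) - 7724) = (18261 - 578*1)*((-531 - 9086 + 1242 + 21252) - 7724) = (18261 - 578)*(12877 - 7724) = 17683*5153 = 91120499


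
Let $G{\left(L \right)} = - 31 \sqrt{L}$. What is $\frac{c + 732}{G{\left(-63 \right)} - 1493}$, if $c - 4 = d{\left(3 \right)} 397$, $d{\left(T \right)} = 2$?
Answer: $- \frac{1142145}{1144796} + \frac{71145 i \sqrt{7}}{1144796} \approx -0.99768 + 0.16442 i$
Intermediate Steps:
$c = 798$ ($c = 4 + 2 \cdot 397 = 4 + 794 = 798$)
$\frac{c + 732}{G{\left(-63 \right)} - 1493} = \frac{798 + 732}{- 31 \sqrt{-63} - 1493} = \frac{1530}{- 31 \cdot 3 i \sqrt{7} - 1493} = \frac{1530}{- 93 i \sqrt{7} - 1493} = \frac{1530}{-1493 - 93 i \sqrt{7}}$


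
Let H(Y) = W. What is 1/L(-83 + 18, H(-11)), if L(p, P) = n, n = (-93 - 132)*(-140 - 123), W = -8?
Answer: 1/59175 ≈ 1.6899e-5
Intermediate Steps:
n = 59175 (n = -225*(-263) = 59175)
H(Y) = -8
L(p, P) = 59175
1/L(-83 + 18, H(-11)) = 1/59175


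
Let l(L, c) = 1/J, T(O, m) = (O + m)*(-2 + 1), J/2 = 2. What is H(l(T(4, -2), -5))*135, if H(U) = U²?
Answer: 135/16 ≈ 8.4375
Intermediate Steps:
J = 4 (J = 2*2 = 4)
T(O, m) = -O - m (T(O, m) = (O + m)*(-1) = -O - m)
l(L, c) = ¼ (l(L, c) = 1/4 = ¼)
H(l(T(4, -2), -5))*135 = (¼)²*135 = (1/16)*135 = 135/16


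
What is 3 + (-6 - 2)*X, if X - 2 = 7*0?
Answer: -13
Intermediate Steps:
X = 2 (X = 2 + 7*0 = 2 + 0 = 2)
3 + (-6 - 2)*X = 3 + (-6 - 2)*2 = 3 - 8*2 = 3 - 16 = -13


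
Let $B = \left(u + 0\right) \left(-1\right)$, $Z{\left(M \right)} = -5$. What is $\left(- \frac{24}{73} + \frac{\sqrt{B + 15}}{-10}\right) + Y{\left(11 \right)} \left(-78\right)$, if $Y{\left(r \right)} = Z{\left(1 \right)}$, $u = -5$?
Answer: $\frac{28446}{73} - \frac{\sqrt{5}}{5} \approx 389.22$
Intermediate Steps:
$Y{\left(r \right)} = -5$
$B = 5$ ($B = \left(-5 + 0\right) \left(-1\right) = \left(-5\right) \left(-1\right) = 5$)
$\left(- \frac{24}{73} + \frac{\sqrt{B + 15}}{-10}\right) + Y{\left(11 \right)} \left(-78\right) = \left(- \frac{24}{73} + \frac{\sqrt{5 + 15}}{-10}\right) - -390 = \left(\left(-24\right) \frac{1}{73} + \sqrt{20} \left(- \frac{1}{10}\right)\right) + 390 = \left(- \frac{24}{73} + 2 \sqrt{5} \left(- \frac{1}{10}\right)\right) + 390 = \left(- \frac{24}{73} - \frac{\sqrt{5}}{5}\right) + 390 = \frac{28446}{73} - \frac{\sqrt{5}}{5}$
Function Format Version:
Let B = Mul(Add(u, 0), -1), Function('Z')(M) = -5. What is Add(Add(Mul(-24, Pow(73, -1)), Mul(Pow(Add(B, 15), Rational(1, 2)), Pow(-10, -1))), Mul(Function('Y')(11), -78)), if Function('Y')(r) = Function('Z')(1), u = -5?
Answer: Add(Rational(28446, 73), Mul(Rational(-1, 5), Pow(5, Rational(1, 2)))) ≈ 389.22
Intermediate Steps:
Function('Y')(r) = -5
B = 5 (B = Mul(Add(-5, 0), -1) = Mul(-5, -1) = 5)
Add(Add(Mul(-24, Pow(73, -1)), Mul(Pow(Add(B, 15), Rational(1, 2)), Pow(-10, -1))), Mul(Function('Y')(11), -78)) = Add(Add(Mul(-24, Pow(73, -1)), Mul(Pow(Add(5, 15), Rational(1, 2)), Pow(-10, -1))), Mul(-5, -78)) = Add(Add(Mul(-24, Rational(1, 73)), Mul(Pow(20, Rational(1, 2)), Rational(-1, 10))), 390) = Add(Add(Rational(-24, 73), Mul(Mul(2, Pow(5, Rational(1, 2))), Rational(-1, 10))), 390) = Add(Add(Rational(-24, 73), Mul(Rational(-1, 5), Pow(5, Rational(1, 2)))), 390) = Add(Rational(28446, 73), Mul(Rational(-1, 5), Pow(5, Rational(1, 2))))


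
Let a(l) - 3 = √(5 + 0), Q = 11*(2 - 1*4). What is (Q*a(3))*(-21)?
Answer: 1386 + 462*√5 ≈ 2419.1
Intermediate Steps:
Q = -22 (Q = 11*(2 - 4) = 11*(-2) = -22)
a(l) = 3 + √5 (a(l) = 3 + √(5 + 0) = 3 + √5)
(Q*a(3))*(-21) = -22*(3 + √5)*(-21) = (-66 - 22*√5)*(-21) = 1386 + 462*√5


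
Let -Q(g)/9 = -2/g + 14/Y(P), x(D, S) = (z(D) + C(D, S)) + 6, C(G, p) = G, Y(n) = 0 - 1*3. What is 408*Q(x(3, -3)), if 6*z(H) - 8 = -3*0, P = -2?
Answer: 553248/31 ≈ 17847.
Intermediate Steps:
Y(n) = -3 (Y(n) = 0 - 3 = -3)
z(H) = 4/3 (z(H) = 4/3 + (-3*0)/6 = 4/3 + (⅙)*0 = 4/3 + 0 = 4/3)
x(D, S) = 22/3 + D (x(D, S) = (4/3 + D) + 6 = 22/3 + D)
Q(g) = 42 + 18/g (Q(g) = -9*(-2/g + 14/(-3)) = -9*(-2/g + 14*(-⅓)) = -9*(-2/g - 14/3) = -9*(-14/3 - 2/g) = 42 + 18/g)
408*Q(x(3, -3)) = 408*(42 + 18/(22/3 + 3)) = 408*(42 + 18/(31/3)) = 408*(42 + 18*(3/31)) = 408*(42 + 54/31) = 408*(1356/31) = 553248/31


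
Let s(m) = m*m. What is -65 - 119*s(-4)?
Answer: -1969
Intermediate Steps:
s(m) = m**2
-65 - 119*s(-4) = -65 - 119*(-4)**2 = -65 - 119*16 = -65 - 1904 = -1969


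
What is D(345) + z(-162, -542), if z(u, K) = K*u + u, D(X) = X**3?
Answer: 41151267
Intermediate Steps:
z(u, K) = u + K*u
D(345) + z(-162, -542) = 345**3 - 162*(1 - 542) = 41063625 - 162*(-541) = 41063625 + 87642 = 41151267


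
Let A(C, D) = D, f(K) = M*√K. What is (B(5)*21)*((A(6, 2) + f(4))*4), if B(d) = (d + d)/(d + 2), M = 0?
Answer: 240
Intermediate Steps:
B(d) = 2*d/(2 + d) (B(d) = (2*d)/(2 + d) = 2*d/(2 + d))
f(K) = 0 (f(K) = 0*√K = 0)
(B(5)*21)*((A(6, 2) + f(4))*4) = ((2*5/(2 + 5))*21)*((2 + 0)*4) = ((2*5/7)*21)*(2*4) = ((2*5*(⅐))*21)*8 = ((10/7)*21)*8 = 30*8 = 240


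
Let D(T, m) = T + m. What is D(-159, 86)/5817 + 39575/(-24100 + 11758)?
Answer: -25678749/7977046 ≈ -3.2191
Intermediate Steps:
D(-159, 86)/5817 + 39575/(-24100 + 11758) = (-159 + 86)/5817 + 39575/(-24100 + 11758) = -73*1/5817 + 39575/(-12342) = -73/5817 + 39575*(-1/12342) = -73/5817 - 39575/12342 = -25678749/7977046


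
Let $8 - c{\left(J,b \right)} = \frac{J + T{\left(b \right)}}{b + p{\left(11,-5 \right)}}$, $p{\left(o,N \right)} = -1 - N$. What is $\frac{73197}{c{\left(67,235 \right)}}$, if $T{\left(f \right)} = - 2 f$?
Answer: $\frac{17494083}{2315} \approx 7556.8$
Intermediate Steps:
$c{\left(J,b \right)} = 8 - \frac{J - 2 b}{4 + b}$ ($c{\left(J,b \right)} = 8 - \frac{J - 2 b}{b - -4} = 8 - \frac{J - 2 b}{b + \left(-1 + 5\right)} = 8 - \frac{J - 2 b}{b + 4} = 8 - \frac{J - 2 b}{4 + b}$)
$\frac{73197}{c{\left(67,235 \right)}} = \frac{73197}{\frac{1}{4 + 235} \left(32 - 67 + 10 \cdot 235\right)} = \frac{73197}{\frac{1}{239} \left(32 - 67 + 2350\right)} = \frac{73197}{\frac{1}{239} \cdot 2315} = \frac{73197}{\frac{2315}{239}} = 73197 \cdot \frac{239}{2315} = \frac{17494083}{2315}$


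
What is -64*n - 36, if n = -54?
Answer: 3420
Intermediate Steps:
-64*n - 36 = -64*(-54) - 36 = 3456 - 36 = 3420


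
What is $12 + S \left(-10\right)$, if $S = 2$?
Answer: $-8$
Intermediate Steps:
$12 + S \left(-10\right) = 12 + 2 \left(-10\right) = 12 - 20 = -8$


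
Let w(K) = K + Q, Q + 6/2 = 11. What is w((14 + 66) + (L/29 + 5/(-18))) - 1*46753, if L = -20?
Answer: -24359635/522 ≈ -46666.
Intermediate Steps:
Q = 8 (Q = -3 + 11 = 8)
w(K) = 8 + K (w(K) = K + 8 = 8 + K)
w((14 + 66) + (L/29 + 5/(-18))) - 1*46753 = (8 + ((14 + 66) + (-20/29 + 5/(-18)))) - 1*46753 = (8 + (80 + (-20*1/29 + 5*(-1/18)))) - 46753 = (8 + (80 + (-20/29 - 5/18))) - 46753 = (8 + (80 - 505/522)) - 46753 = (8 + 41255/522) - 46753 = 45431/522 - 46753 = -24359635/522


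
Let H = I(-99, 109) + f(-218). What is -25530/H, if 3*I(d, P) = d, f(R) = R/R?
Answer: 12765/16 ≈ 797.81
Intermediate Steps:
f(R) = 1
I(d, P) = d/3
H = -32 (H = (⅓)*(-99) + 1 = -33 + 1 = -32)
-25530/H = -25530/(-32) = -25530*(-1/32) = 12765/16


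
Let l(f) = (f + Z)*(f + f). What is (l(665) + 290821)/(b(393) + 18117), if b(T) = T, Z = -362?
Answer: 693811/18510 ≈ 37.483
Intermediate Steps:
l(f) = 2*f*(-362 + f) (l(f) = (f - 362)*(f + f) = (-362 + f)*(2*f) = 2*f*(-362 + f))
(l(665) + 290821)/(b(393) + 18117) = (2*665*(-362 + 665) + 290821)/(393 + 18117) = (2*665*303 + 290821)/18510 = (402990 + 290821)*(1/18510) = 693811*(1/18510) = 693811/18510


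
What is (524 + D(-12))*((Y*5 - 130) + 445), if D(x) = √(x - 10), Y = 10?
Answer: 191260 + 365*I*√22 ≈ 1.9126e+5 + 1712.0*I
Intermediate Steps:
D(x) = √(-10 + x)
(524 + D(-12))*((Y*5 - 130) + 445) = (524 + √(-10 - 12))*((10*5 - 130) + 445) = (524 + √(-22))*((50 - 130) + 445) = (524 + I*√22)*(-80 + 445) = (524 + I*√22)*365 = 191260 + 365*I*√22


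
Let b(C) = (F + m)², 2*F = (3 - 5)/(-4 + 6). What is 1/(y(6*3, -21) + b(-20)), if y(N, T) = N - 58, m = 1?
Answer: -4/159 ≈ -0.025157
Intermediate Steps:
y(N, T) = -58 + N
F = -½ (F = ((3 - 5)/(-4 + 6))/2 = (-2/2)/2 = (-2*½)/2 = (½)*(-1) = -½ ≈ -0.50000)
b(C) = ¼ (b(C) = (-½ + 1)² = (½)² = ¼)
1/(y(6*3, -21) + b(-20)) = 1/((-58 + 6*3) + ¼) = 1/((-58 + 18) + ¼) = 1/(-40 + ¼) = 1/(-159/4) = -4/159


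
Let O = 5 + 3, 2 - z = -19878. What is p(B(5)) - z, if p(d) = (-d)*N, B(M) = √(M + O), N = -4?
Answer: -19880 + 4*√13 ≈ -19866.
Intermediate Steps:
z = 19880 (z = 2 - 1*(-19878) = 2 + 19878 = 19880)
O = 8
B(M) = √(8 + M) (B(M) = √(M + 8) = √(8 + M))
p(d) = 4*d (p(d) = -d*(-4) = 4*d)
p(B(5)) - z = 4*√(8 + 5) - 1*19880 = 4*√13 - 19880 = -19880 + 4*√13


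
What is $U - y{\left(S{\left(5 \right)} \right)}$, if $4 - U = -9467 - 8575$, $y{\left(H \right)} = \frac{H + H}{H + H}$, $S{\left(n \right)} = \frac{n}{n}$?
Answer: $18045$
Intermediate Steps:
$S{\left(n \right)} = 1$
$y{\left(H \right)} = 1$ ($y{\left(H \right)} = \frac{2 H}{2 H} = 2 H \frac{1}{2 H} = 1$)
$U = 18046$ ($U = 4 - \left(-9467 - 8575\right) = 4 - -18042 = 4 + 18042 = 18046$)
$U - y{\left(S{\left(5 \right)} \right)} = 18046 - 1 = 18045$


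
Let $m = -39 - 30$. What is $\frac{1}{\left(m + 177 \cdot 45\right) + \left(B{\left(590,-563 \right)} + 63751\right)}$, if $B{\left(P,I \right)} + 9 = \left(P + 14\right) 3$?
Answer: $\frac{1}{73450} \approx 1.3615 \cdot 10^{-5}$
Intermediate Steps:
$m = -69$
$B{\left(P,I \right)} = 33 + 3 P$ ($B{\left(P,I \right)} = -9 + \left(P + 14\right) 3 = -9 + \left(14 + P\right) 3 = -9 + \left(42 + 3 P\right) = 33 + 3 P$)
$\frac{1}{\left(m + 177 \cdot 45\right) + \left(B{\left(590,-563 \right)} + 63751\right)} = \frac{1}{\left(-69 + 177 \cdot 45\right) + \left(\left(33 + 3 \cdot 590\right) + 63751\right)} = \frac{1}{\left(-69 + 7965\right) + \left(\left(33 + 1770\right) + 63751\right)} = \frac{1}{7896 + \left(1803 + 63751\right)} = \frac{1}{7896 + 65554} = \frac{1}{73450}$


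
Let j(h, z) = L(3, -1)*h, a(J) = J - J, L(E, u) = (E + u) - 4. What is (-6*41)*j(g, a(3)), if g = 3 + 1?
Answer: 1968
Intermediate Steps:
g = 4
L(E, u) = -4 + E + u
a(J) = 0
j(h, z) = -2*h (j(h, z) = (-4 + 3 - 1)*h = -2*h)
(-6*41)*j(g, a(3)) = (-6*41)*(-2*4) = -246*(-8) = 1968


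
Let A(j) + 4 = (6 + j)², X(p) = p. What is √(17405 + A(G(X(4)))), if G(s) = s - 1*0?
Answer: √17501 ≈ 132.29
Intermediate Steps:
G(s) = s (G(s) = s + 0 = s)
A(j) = -4 + (6 + j)²
√(17405 + A(G(X(4)))) = √(17405 + (-4 + (6 + 4)²)) = √(17405 + (-4 + 10²)) = √(17405 + (-4 + 100)) = √(17405 + 96) = √17501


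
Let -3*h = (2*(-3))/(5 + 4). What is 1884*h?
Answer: 1256/3 ≈ 418.67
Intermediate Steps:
h = 2/9 (h = -2*(-3)/(3*(5 + 4)) = -(-2)/9 = -⅓*(-⅔) = 2/9 ≈ 0.22222)
1884*h = 1884*(2/9) = 1256/3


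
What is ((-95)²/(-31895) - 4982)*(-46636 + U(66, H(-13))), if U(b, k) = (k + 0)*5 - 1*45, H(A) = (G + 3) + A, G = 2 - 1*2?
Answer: 1485203847573/6379 ≈ 2.3283e+8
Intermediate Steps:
G = 0 (G = 2 - 2 = 0)
H(A) = 3 + A (H(A) = (0 + 3) + A = 3 + A)
U(b, k) = -45 + 5*k (U(b, k) = k*5 - 45 = 5*k - 45 = -45 + 5*k)
((-95)²/(-31895) - 4982)*(-46636 + U(66, H(-13))) = ((-95)²/(-31895) - 4982)*(-46636 + (-45 + 5*(3 - 13))) = (9025*(-1/31895) - 4982)*(-46636 + (-45 + 5*(-10))) = (-1805/6379 - 4982)*(-46636 + (-45 - 50)) = -31781983*(-46636 - 95)/6379 = -31781983/6379*(-46731) = 1485203847573/6379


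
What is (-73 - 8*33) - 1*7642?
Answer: -7979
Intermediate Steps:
(-73 - 8*33) - 1*7642 = (-73 - 264) - 7642 = -337 - 7642 = -7979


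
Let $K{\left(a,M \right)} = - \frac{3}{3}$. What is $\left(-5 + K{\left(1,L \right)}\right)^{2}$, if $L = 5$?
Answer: $36$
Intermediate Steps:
$K{\left(a,M \right)} = -1$ ($K{\left(a,M \right)} = \left(-3\right) \frac{1}{3} = -1$)
$\left(-5 + K{\left(1,L \right)}\right)^{2} = \left(-5 - 1\right)^{2} = \left(-6\right)^{2} = 36$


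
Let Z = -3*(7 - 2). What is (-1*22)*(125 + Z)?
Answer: -2420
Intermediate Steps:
Z = -15 (Z = -3*5 = -15)
(-1*22)*(125 + Z) = (-1*22)*(125 - 15) = -22*110 = -2420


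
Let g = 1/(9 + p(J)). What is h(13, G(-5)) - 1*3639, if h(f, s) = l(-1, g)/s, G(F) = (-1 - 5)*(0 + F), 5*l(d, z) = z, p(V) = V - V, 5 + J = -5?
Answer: -4912649/1350 ≈ -3639.0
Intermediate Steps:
J = -10 (J = -5 - 5 = -10)
p(V) = 0
g = ⅑ (g = 1/(9 + 0) = 1/9 = ⅑ ≈ 0.11111)
l(d, z) = z/5
G(F) = -6*F
h(f, s) = 1/(45*s) (h(f, s) = ((⅕)*(⅑))/s = 1/(45*s))
h(13, G(-5)) - 1*3639 = 1/(45*((-6*(-5)))) - 1*3639 = (1/45)/30 - 3639 = (1/45)*(1/30) - 3639 = 1/1350 - 3639 = -4912649/1350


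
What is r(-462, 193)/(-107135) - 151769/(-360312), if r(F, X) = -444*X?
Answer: 47135627719/38602026120 ≈ 1.2211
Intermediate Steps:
r(-462, 193)/(-107135) - 151769/(-360312) = -444*193/(-107135) - 151769/(-360312) = -85692*(-1/107135) - 151769*(-1/360312) = 85692/107135 + 151769/360312 = 47135627719/38602026120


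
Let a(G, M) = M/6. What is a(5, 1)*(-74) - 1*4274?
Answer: -12859/3 ≈ -4286.3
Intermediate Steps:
a(G, M) = M/6 (a(G, M) = M*(1/6) = M/6)
a(5, 1)*(-74) - 1*4274 = ((1/6)*1)*(-74) - 1*4274 = (1/6)*(-74) - 4274 = -37/3 - 4274 = -12859/3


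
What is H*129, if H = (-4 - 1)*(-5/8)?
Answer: 3225/8 ≈ 403.13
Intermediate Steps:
H = 25/8 (H = -(-25)/8 = -5*(-5/8) = 25/8 ≈ 3.1250)
H*129 = (25/8)*129 = 3225/8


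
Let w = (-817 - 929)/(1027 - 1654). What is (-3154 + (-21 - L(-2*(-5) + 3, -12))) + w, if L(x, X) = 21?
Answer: -667382/209 ≈ -3193.2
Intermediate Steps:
w = 582/209 (w = -1746/(-627) = -1746*(-1/627) = 582/209 ≈ 2.7847)
(-3154 + (-21 - L(-2*(-5) + 3, -12))) + w = (-3154 + (-21 - 1*21)) + 582/209 = (-3154 + (-21 - 21)) + 582/209 = (-3154 - 42) + 582/209 = -3196 + 582/209 = -667382/209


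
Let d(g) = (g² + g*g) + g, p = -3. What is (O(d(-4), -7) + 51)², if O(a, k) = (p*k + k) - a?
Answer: 1369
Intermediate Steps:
d(g) = g + 2*g² (d(g) = (g² + g²) + g = 2*g² + g = g + 2*g²)
O(a, k) = -a - 2*k (O(a, k) = (-3*k + k) - a = -2*k - a = -a - 2*k)
(O(d(-4), -7) + 51)² = ((-(-4)*(1 + 2*(-4)) - 2*(-7)) + 51)² = ((-(-4)*(1 - 8) + 14) + 51)² = ((-(-4)*(-7) + 14) + 51)² = ((-1*28 + 14) + 51)² = ((-28 + 14) + 51)² = (-14 + 51)² = 37² = 1369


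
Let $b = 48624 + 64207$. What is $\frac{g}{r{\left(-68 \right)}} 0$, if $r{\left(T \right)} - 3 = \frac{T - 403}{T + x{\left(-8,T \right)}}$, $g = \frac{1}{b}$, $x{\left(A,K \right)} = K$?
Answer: $0$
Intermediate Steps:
$b = 112831$
$g = \frac{1}{112831} \approx 8.8628 \cdot 10^{-6}$
$r{\left(T \right)} = 3 + \frac{-403 + T}{2 T}$ ($r{\left(T \right)} = 3 + \frac{T - 403}{T + T} = 3 + \frac{-403 + T}{2 T}$)
$\frac{g}{r{\left(-68 \right)}} 0 = \frac{1}{112831 \frac{-403 + 7 \left(-68\right)}{2 \left(-68\right)}} 0 = \frac{1}{112831 \cdot \frac{1}{2} \left(- \frac{1}{68}\right) \left(-403 - 476\right)} 0 = \frac{1}{112831 \cdot \frac{1}{2} \left(- \frac{1}{68}\right) \left(-879\right)} 0 = \frac{1}{112831 \cdot \frac{879}{136}} \cdot 0 = \frac{1}{112831} \cdot \frac{136}{879} \cdot 0 = \frac{136}{99178449} \cdot 0 = 0$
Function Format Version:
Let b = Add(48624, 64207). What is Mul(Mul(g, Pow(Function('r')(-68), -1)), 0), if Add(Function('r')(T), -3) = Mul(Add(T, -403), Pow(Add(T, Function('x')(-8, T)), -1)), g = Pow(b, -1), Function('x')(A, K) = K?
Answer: 0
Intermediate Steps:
b = 112831
g = Rational(1, 112831) (g = Pow(112831, -1) = Rational(1, 112831) ≈ 8.8628e-6)
Function('r')(T) = Add(3, Mul(Rational(1, 2), Pow(T, -1), Add(-403, T))) (Function('r')(T) = Add(3, Mul(Add(T, -403), Pow(Add(T, T), -1))) = Add(3, Mul(Add(-403, T), Pow(Mul(2, T), -1))) = Add(3, Mul(Add(-403, T), Mul(Rational(1, 2), Pow(T, -1)))) = Add(3, Mul(Rational(1, 2), Pow(T, -1), Add(-403, T))))
Mul(Mul(g, Pow(Function('r')(-68), -1)), 0) = Mul(Mul(Rational(1, 112831), Pow(Mul(Rational(1, 2), Pow(-68, -1), Add(-403, Mul(7, -68))), -1)), 0) = Mul(Mul(Rational(1, 112831), Pow(Mul(Rational(1, 2), Rational(-1, 68), Add(-403, -476)), -1)), 0) = Mul(Mul(Rational(1, 112831), Pow(Mul(Rational(1, 2), Rational(-1, 68), -879), -1)), 0) = Mul(Mul(Rational(1, 112831), Pow(Rational(879, 136), -1)), 0) = Mul(Mul(Rational(1, 112831), Rational(136, 879)), 0) = Mul(Rational(136, 99178449), 0) = 0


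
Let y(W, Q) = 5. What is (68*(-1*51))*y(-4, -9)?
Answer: -17340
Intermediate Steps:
(68*(-1*51))*y(-4, -9) = (68*(-1*51))*5 = (68*(-51))*5 = -3468*5 = -17340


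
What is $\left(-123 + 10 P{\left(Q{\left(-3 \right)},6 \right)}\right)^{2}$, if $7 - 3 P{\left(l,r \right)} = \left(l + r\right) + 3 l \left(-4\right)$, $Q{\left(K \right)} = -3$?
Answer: $\frac{474721}{9} \approx 52747.0$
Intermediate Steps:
$P{\left(l,r \right)} = \frac{7}{3} - \frac{r}{3} + \frac{11 l}{3}$ ($P{\left(l,r \right)} = \frac{7}{3} - \frac{\left(l + r\right) + 3 l \left(-4\right)}{3} = \frac{7}{3} - \frac{\left(l + r\right) - 12 l}{3} = \frac{7}{3} - \frac{r - 11 l}{3} = \frac{7}{3} + \left(- \frac{r}{3} + \frac{11 l}{3}\right) = \frac{7}{3} - \frac{r}{3} + \frac{11 l}{3}$)
$\left(-123 + 10 P{\left(Q{\left(-3 \right)},6 \right)}\right)^{2} = \left(-123 + 10 \left(\frac{7}{3} - 2 + \frac{11}{3} \left(-3\right)\right)\right)^{2} = \left(-123 + 10 \left(\frac{7}{3} - 2 - 11\right)\right)^{2} = \left(-123 + 10 \left(- \frac{32}{3}\right)\right)^{2} = \left(-123 - \frac{320}{3}\right)^{2} = \left(- \frac{689}{3}\right)^{2} = \frac{474721}{9}$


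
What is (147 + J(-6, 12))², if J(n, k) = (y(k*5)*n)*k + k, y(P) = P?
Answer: 17313921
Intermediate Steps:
J(n, k) = k + 5*n*k² (J(n, k) = ((k*5)*n)*k + k = ((5*k)*n)*k + k = (5*k*n)*k + k = 5*n*k² + k = k + 5*n*k²)
(147 + J(-6, 12))² = (147 + 12*(1 + 5*12*(-6)))² = (147 + 12*(1 - 360))² = (147 + 12*(-359))² = (147 - 4308)² = (-4161)² = 17313921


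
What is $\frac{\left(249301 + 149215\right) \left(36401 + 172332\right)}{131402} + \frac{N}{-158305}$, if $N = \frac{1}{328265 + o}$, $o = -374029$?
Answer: $\frac{301318287790126847981}{475982064984020} \approx 6.3305 \cdot 10^{5}$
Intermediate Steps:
$N = - \frac{1}{45764}$ ($N = \frac{1}{328265 - 374029} = \frac{1}{-45764} = - \frac{1}{45764} \approx -2.1851 \cdot 10^{-5}$)
$\frac{\left(249301 + 149215\right) \left(36401 + 172332\right)}{131402} + \frac{N}{-158305} = \frac{\left(249301 + 149215\right) \left(36401 + 172332\right)}{131402} - \frac{1}{45764 \left(-158305\right)} = 398516 \cdot 208733 \cdot \frac{1}{131402} - - \frac{1}{7244670020} = 83183440228 \cdot \frac{1}{131402} + \frac{1}{7244670020} = \frac{41591720114}{65701} + \frac{1}{7244670020} = \frac{301318287790126847981}{475982064984020}$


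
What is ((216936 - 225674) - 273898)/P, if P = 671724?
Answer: -7851/18659 ≈ -0.42076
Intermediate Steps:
((216936 - 225674) - 273898)/P = ((216936 - 225674) - 273898)/671724 = (-8738 - 273898)*(1/671724) = -282636*1/671724 = -7851/18659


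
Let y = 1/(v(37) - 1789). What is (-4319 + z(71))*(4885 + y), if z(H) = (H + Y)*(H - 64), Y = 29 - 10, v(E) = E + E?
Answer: -4415086898/245 ≈ -1.8021e+7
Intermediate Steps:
v(E) = 2*E
Y = 19
y = -1/1715 (y = 1/(2*37 - 1789) = 1/(74 - 1789) = 1/(-1715) = -1/1715 ≈ -0.00058309)
z(H) = (-64 + H)*(19 + H) (z(H) = (H + 19)*(H - 64) = (19 + H)*(-64 + H) = (-64 + H)*(19 + H))
(-4319 + z(71))*(4885 + y) = (-4319 + (-1216 + 71² - 45*71))*(4885 - 1/1715) = (-4319 + (-1216 + 5041 - 3195))*(8377774/1715) = (-4319 + 630)*(8377774/1715) = -3689*8377774/1715 = -4415086898/245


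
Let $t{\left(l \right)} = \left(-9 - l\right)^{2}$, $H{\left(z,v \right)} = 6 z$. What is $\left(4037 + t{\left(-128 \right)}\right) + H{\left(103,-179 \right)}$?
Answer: $18816$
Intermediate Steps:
$\left(4037 + t{\left(-128 \right)}\right) + H{\left(103,-179 \right)} = \left(4037 + \left(9 - 128\right)^{2}\right) + 6 \cdot 103 = \left(4037 + \left(-119\right)^{2}\right) + 618 = \left(4037 + 14161\right) + 618 = 18198 + 618 = 18816$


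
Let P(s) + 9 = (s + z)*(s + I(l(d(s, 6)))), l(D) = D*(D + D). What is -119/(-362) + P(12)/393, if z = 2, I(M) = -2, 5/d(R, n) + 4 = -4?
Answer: 719/1086 ≈ 0.66206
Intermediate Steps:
d(R, n) = -5/8 (d(R, n) = 5/(-4 - 4) = 5/(-8) = 5*(-1/8) = -5/8)
l(D) = 2*D**2 (l(D) = D*(2*D) = 2*D**2)
P(s) = -9 + (-2 + s)*(2 + s) (P(s) = -9 + (s + 2)*(s - 2) = -9 + (2 + s)*(-2 + s) = -9 + (-2 + s)*(2 + s))
-119/(-362) + P(12)/393 = -119/(-362) + (-13 + 12**2)/393 = -119*(-1/362) + (-13 + 144)*(1/393) = 119/362 + 131*(1/393) = 119/362 + 1/3 = 719/1086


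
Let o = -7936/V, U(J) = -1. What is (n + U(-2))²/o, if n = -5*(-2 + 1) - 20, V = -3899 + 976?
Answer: 2923/31 ≈ 94.290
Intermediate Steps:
V = -2923
o = 7936/2923 (o = -7936/(-2923) = -7936*(-1/2923) = 7936/2923 ≈ 2.7150)
n = -15 (n = -5*(-1) - 20 = 5 - 20 = -15)
(n + U(-2))²/o = (-15 - 1)²/(7936/2923) = (-16)²*(2923/7936) = 256*(2923/7936) = 2923/31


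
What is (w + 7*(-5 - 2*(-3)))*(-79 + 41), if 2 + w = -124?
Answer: 4522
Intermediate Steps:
w = -126 (w = -2 - 124 = -126)
(w + 7*(-5 - 2*(-3)))*(-79 + 41) = (-126 + 7*(-5 - 2*(-3)))*(-79 + 41) = (-126 + 7*(-5 + 6))*(-38) = (-126 + 7*1)*(-38) = (-126 + 7)*(-38) = -119*(-38) = 4522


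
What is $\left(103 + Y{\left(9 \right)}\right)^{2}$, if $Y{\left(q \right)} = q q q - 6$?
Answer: $682276$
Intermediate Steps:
$Y{\left(q \right)} = -6 + q^{3}$ ($Y{\left(q \right)} = q^{2} q - 6 = q^{3} - 6 = -6 + q^{3}$)
$\left(103 + Y{\left(9 \right)}\right)^{2} = \left(103 - \left(6 - 9^{3}\right)\right)^{2} = \left(103 + \left(-6 + 729\right)\right)^{2} = \left(103 + 723\right)^{2} = 826^{2} = 682276$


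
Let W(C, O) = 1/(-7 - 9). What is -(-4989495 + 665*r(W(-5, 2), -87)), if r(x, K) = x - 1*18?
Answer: 80024105/16 ≈ 5.0015e+6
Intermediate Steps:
W(C, O) = -1/16 (W(C, O) = 1/(-16) = -1/16)
r(x, K) = -18 + x (r(x, K) = x - 18 = -18 + x)
-(-4989495 + 665*r(W(-5, 2), -87)) = -665/(1/((-18 - 1/16) - 7503)) = -665/(1/(-289/16 - 7503)) = -665/(1/(-120337/16)) = -665/(-16/120337) = -665*(-120337/16) = 80024105/16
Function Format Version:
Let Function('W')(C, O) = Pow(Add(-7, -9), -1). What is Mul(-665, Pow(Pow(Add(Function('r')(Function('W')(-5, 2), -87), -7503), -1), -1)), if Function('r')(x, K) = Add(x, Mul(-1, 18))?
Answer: Rational(80024105, 16) ≈ 5.0015e+6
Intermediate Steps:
Function('W')(C, O) = Rational(-1, 16) (Function('W')(C, O) = Pow(-16, -1) = Rational(-1, 16))
Function('r')(x, K) = Add(-18, x) (Function('r')(x, K) = Add(x, -18) = Add(-18, x))
Mul(-665, Pow(Pow(Add(Function('r')(Function('W')(-5, 2), -87), -7503), -1), -1)) = Mul(-665, Pow(Pow(Add(Add(-18, Rational(-1, 16)), -7503), -1), -1)) = Mul(-665, Pow(Pow(Add(Rational(-289, 16), -7503), -1), -1)) = Mul(-665, Pow(Pow(Rational(-120337, 16), -1), -1)) = Mul(-665, Pow(Rational(-16, 120337), -1)) = Mul(-665, Rational(-120337, 16)) = Rational(80024105, 16)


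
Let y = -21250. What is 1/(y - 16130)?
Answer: -1/37380 ≈ -2.6752e-5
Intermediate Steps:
1/(y - 16130) = 1/(-21250 - 16130) = 1/(-37380) = -1/37380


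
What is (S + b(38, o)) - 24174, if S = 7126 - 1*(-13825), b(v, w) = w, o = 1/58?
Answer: -186933/58 ≈ -3223.0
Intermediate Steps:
o = 1/58 ≈ 0.017241
S = 20951 (S = 7126 + 13825 = 20951)
(S + b(38, o)) - 24174 = (20951 + 1/58) - 24174 = 1215159/58 - 24174 = -186933/58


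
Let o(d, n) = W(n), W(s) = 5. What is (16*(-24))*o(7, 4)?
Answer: -1920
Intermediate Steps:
o(d, n) = 5
(16*(-24))*o(7, 4) = (16*(-24))*5 = -384*5 = -1920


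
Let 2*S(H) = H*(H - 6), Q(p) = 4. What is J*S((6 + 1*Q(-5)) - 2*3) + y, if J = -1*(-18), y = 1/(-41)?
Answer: -2953/41 ≈ -72.024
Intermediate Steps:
y = -1/41 ≈ -0.024390
S(H) = H*(-6 + H)/2 (S(H) = (H*(H - 6))/2 = (H*(-6 + H))/2 = H*(-6 + H)/2)
J = 18
J*S((6 + 1*Q(-5)) - 2*3) + y = 18*(((6 + 1*4) - 2*3)*(-6 + ((6 + 1*4) - 2*3))/2) - 1/41 = 18*(((6 + 4) - 6)*(-6 + ((6 + 4) - 6))/2) - 1/41 = 18*((10 - 6)*(-6 + (10 - 6))/2) - 1/41 = 18*((1/2)*4*(-6 + 4)) - 1/41 = 18*((1/2)*4*(-2)) - 1/41 = 18*(-4) - 1/41 = -72 - 1/41 = -2953/41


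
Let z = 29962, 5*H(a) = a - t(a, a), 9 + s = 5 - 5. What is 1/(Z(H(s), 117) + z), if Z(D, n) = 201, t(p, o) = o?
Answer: 1/30163 ≈ 3.3153e-5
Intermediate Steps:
s = -9 (s = -9 + (5 - 5) = -9 + 0 = -9)
H(a) = 0 (H(a) = (a - a)/5 = (⅕)*0 = 0)
1/(Z(H(s), 117) + z) = 1/(201 + 29962) = 1/30163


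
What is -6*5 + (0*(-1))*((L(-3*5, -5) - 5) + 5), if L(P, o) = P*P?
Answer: -30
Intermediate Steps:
L(P, o) = P**2
-6*5 + (0*(-1))*((L(-3*5, -5) - 5) + 5) = -6*5 + (0*(-1))*(((-3*5)**2 - 5) + 5) = -30 + 0*(((-15)**2 - 5) + 5) = -30 + 0*((225 - 5) + 5) = -30 + 0*(220 + 5) = -30 + 0*225 = -30 + 0 = -30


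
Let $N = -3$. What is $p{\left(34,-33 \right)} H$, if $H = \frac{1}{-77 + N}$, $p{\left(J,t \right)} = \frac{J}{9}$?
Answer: $- \frac{17}{360} \approx -0.047222$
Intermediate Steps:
$p{\left(J,t \right)} = \frac{J}{9}$ ($p{\left(J,t \right)} = J \frac{1}{9} = \frac{J}{9}$)
$H = - \frac{1}{80}$ ($H = \frac{1}{-77 - 3} = \frac{1}{-80} = - \frac{1}{80} \approx -0.0125$)
$p{\left(34,-33 \right)} H = \frac{1}{9} \cdot 34 \left(- \frac{1}{80}\right) = \frac{34}{9} \left(- \frac{1}{80}\right) = - \frac{17}{360}$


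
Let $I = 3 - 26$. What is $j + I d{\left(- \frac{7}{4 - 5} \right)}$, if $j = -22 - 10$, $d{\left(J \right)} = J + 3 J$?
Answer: $-676$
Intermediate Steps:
$d{\left(J \right)} = 4 J$
$I = -23$ ($I = 3 - 26 = -23$)
$j = -32$ ($j = -22 - 10 = -32$)
$j + I d{\left(- \frac{7}{4 - 5} \right)} = -32 - 23 \cdot 4 \left(- \frac{7}{4 - 5}\right) = -32 - 23 \cdot 4 \left(- \frac{7}{-1}\right) = -32 - 23 \cdot 4 \left(\left(-7\right) \left(-1\right)\right) = -32 - 23 \cdot 4 \cdot 7 = -32 - 644 = -676$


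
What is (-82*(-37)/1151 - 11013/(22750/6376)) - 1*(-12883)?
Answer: 128295829581/13092625 ≈ 9799.1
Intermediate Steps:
(-82*(-37)/1151 - 11013/(22750/6376)) - 1*(-12883) = (3034*(1/1151) - 11013/(22750*(1/6376))) + 12883 = (3034/1151 - 11013/11375/3188) + 12883 = (3034/1151 - 11013*3188/11375) + 12883 = (3034/1151 - 35109444/11375) + 12883 = -40376458294/13092625 + 12883 = 128295829581/13092625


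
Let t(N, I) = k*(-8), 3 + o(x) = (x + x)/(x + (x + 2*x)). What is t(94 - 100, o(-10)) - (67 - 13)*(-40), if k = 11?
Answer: 2072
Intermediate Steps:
o(x) = -5/2 (o(x) = -3 + (x + x)/(x + (x + 2*x)) = -3 + (2*x)/(x + 3*x) = -3 + (2*x)/((4*x)) = -3 + (2*x)*(1/(4*x)) = -3 + ½ = -5/2)
t(N, I) = -88 (t(N, I) = 11*(-8) = -88)
t(94 - 100, o(-10)) - (67 - 13)*(-40) = -88 - (67 - 13)*(-40) = -88 - 54*(-40) = -88 - 1*(-2160) = -88 + 2160 = 2072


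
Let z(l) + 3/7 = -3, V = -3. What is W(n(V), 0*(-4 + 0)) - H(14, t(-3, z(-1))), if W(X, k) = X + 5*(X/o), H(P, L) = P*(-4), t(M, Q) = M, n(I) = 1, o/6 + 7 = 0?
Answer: 2389/42 ≈ 56.881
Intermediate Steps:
o = -42 (o = -42 + 6*0 = -42 + 0 = -42)
z(l) = -24/7 (z(l) = -3/7 - 3 = -24/7)
H(P, L) = -4*P
W(X, k) = 37*X/42 (W(X, k) = X + 5*(X/(-42)) = X + 5*(X*(-1/42)) = X + 5*(-X/42) = X - 5*X/42 = 37*X/42)
W(n(V), 0*(-4 + 0)) - H(14, t(-3, z(-1))) = (37/42)*1 - (-4)*14 = 37/42 - 1*(-56) = 37/42 + 56 = 2389/42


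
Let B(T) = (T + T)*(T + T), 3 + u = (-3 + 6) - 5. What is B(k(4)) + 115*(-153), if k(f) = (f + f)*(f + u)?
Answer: -17339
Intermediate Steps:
u = -5 (u = -3 + ((-3 + 6) - 5) = -3 + (3 - 5) = -3 - 2 = -5)
k(f) = 2*f*(-5 + f) (k(f) = (f + f)*(f - 5) = (2*f)*(-5 + f) = 2*f*(-5 + f))
B(T) = 4*T² (B(T) = (2*T)*(2*T) = 4*T²)
B(k(4)) + 115*(-153) = 4*(2*4*(-5 + 4))² + 115*(-153) = 4*(2*4*(-1))² - 17595 = 4*(-8)² - 17595 = 4*64 - 17595 = 256 - 17595 = -17339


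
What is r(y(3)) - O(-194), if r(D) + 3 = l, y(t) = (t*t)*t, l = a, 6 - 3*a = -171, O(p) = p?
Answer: 250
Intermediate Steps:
a = 59 (a = 2 - ⅓*(-171) = 2 + 57 = 59)
l = 59
y(t) = t³ (y(t) = t²*t = t³)
r(D) = 56 (r(D) = -3 + 59 = 56)
r(y(3)) - O(-194) = 56 - 1*(-194) = 56 + 194 = 250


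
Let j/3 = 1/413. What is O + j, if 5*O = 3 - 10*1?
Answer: -2876/2065 ≈ -1.3927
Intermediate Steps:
j = 3/413 ≈ 0.0072639
O = -7/5 (O = (3 - 10*1)/5 = (3 - 10)/5 = (⅕)*(-7) = -7/5 ≈ -1.4000)
O + j = -7/5 + 3/413 = -2876/2065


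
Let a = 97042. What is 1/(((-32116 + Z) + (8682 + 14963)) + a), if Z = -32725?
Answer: 1/55846 ≈ 1.7906e-5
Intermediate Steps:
1/(((-32116 + Z) + (8682 + 14963)) + a) = 1/(((-32116 - 32725) + (8682 + 14963)) + 97042) = 1/((-64841 + 23645) + 97042) = 1/(-41196 + 97042) = 1/55846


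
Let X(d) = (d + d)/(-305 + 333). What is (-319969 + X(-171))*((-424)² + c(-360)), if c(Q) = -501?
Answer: -803104850675/14 ≈ -5.7365e+10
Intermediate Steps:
X(d) = d/14 (X(d) = (2*d)/28 = (2*d)*(1/28) = d/14)
(-319969 + X(-171))*((-424)² + c(-360)) = (-319969 + (1/14)*(-171))*((-424)² - 501) = (-319969 - 171/14)*(179776 - 501) = -4479737/14*179275 = -803104850675/14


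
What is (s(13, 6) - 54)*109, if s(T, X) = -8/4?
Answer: -6104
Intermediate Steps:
s(T, X) = -2 (s(T, X) = -8*1/4 = -2)
(s(13, 6) - 54)*109 = (-2 - 54)*109 = -56*109 = -6104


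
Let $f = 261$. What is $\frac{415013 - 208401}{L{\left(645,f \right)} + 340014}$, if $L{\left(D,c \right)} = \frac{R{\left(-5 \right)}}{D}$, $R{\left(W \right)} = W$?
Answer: $\frac{26652948}{43861805} \approx 0.60766$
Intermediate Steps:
$L{\left(D,c \right)} = - \frac{5}{D}$
$\frac{415013 - 208401}{L{\left(645,f \right)} + 340014} = \frac{415013 - 208401}{- \frac{5}{645} + 340014} = \frac{206612}{\left(-5\right) \frac{1}{645} + 340014} = \frac{206612}{- \frac{1}{129} + 340014} = \frac{206612}{\frac{43861805}{129}} = 206612 \cdot \frac{129}{43861805} = \frac{26652948}{43861805}$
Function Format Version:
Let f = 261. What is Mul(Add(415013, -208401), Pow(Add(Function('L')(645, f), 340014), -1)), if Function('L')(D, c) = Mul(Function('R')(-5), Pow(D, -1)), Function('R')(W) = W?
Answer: Rational(26652948, 43861805) ≈ 0.60766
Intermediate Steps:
Function('L')(D, c) = Mul(-5, Pow(D, -1))
Mul(Add(415013, -208401), Pow(Add(Function('L')(645, f), 340014), -1)) = Mul(Add(415013, -208401), Pow(Add(Mul(-5, Pow(645, -1)), 340014), -1)) = Mul(206612, Pow(Add(Mul(-5, Rational(1, 645)), 340014), -1)) = Mul(206612, Pow(Add(Rational(-1, 129), 340014), -1)) = Mul(206612, Pow(Rational(43861805, 129), -1)) = Mul(206612, Rational(129, 43861805)) = Rational(26652948, 43861805)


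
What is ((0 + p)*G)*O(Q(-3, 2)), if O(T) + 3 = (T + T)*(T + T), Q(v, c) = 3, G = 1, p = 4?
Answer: 132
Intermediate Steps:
O(T) = -3 + 4*T² (O(T) = -3 + (T + T)*(T + T) = -3 + (2*T)*(2*T) = -3 + 4*T²)
((0 + p)*G)*O(Q(-3, 2)) = ((0 + 4)*1)*(-3 + 4*3²) = (4*1)*(-3 + 4*9) = 4*(-3 + 36) = 4*33 = 132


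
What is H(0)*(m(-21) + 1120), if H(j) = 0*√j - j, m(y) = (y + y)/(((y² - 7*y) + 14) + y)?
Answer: 0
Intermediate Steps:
m(y) = 2*y/(14 + y² - 6*y) (m(y) = (2*y)/((14 + y² - 7*y) + y) = (2*y)/(14 + y² - 6*y) = 2*y/(14 + y² - 6*y))
H(j) = -j (H(j) = 0 - j = -j)
H(0)*(m(-21) + 1120) = (-1*0)*(2*(-21)/(14 + (-21)² - 6*(-21)) + 1120) = 0*(2*(-21)/(14 + 441 + 126) + 1120) = 0*(2*(-21)/581 + 1120) = 0*(2*(-21)*(1/581) + 1120) = 0*(-6/83 + 1120) = 0*(92954/83) = 0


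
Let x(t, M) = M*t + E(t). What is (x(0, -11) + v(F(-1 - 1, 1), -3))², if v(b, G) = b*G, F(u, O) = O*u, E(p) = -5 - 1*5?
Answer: 16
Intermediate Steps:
E(p) = -10 (E(p) = -5 - 5 = -10)
x(t, M) = -10 + M*t (x(t, M) = M*t - 10 = -10 + M*t)
v(b, G) = G*b
(x(0, -11) + v(F(-1 - 1, 1), -3))² = ((-10 - 11*0) - 3*(-1 - 1))² = ((-10 + 0) - 3*(-2))² = (-10 - 3*(-2))² = (-10 + 6)² = (-4)² = 16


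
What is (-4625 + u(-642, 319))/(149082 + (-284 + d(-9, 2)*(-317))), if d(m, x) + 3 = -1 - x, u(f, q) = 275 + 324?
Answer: -183/6850 ≈ -0.026715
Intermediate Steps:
u(f, q) = 599
d(m, x) = -4 - x (d(m, x) = -3 + (-1 - x) = -4 - x)
(-4625 + u(-642, 319))/(149082 + (-284 + d(-9, 2)*(-317))) = (-4625 + 599)/(149082 + (-284 + (-4 - 1*2)*(-317))) = -4026/(149082 + (-284 + (-4 - 2)*(-317))) = -4026/(149082 + (-284 - 6*(-317))) = -4026/(149082 + (-284 + 1902)) = -4026/(149082 + 1618) = -4026/150700 = -4026*1/150700 = -183/6850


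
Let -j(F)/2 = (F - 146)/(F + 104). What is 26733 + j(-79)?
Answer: 26751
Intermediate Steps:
j(F) = -2*(-146 + F)/(104 + F) (j(F) = -2*(F - 146)/(F + 104) = -2*(-146 + F)/(104 + F))
26733 + j(-79) = 26733 + 2*(146 - 1*(-79))/(104 - 79) = 26733 + 2*(146 + 79)/25 = 26733 + 2*(1/25)*225 = 26733 + 18 = 26751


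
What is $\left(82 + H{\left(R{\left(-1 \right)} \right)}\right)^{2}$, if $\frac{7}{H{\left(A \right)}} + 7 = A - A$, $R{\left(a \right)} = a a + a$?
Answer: $6561$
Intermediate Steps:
$R{\left(a \right)} = a + a^{2}$ ($R{\left(a \right)} = a^{2} + a = a + a^{2}$)
$H{\left(A \right)} = -1$ ($H{\left(A \right)} = \frac{7}{-7 + \left(A - A\right)} = \frac{7}{-7 + 0} = \frac{7}{-7} = 7 \left(- \frac{1}{7}\right) = -1$)
$\left(82 + H{\left(R{\left(-1 \right)} \right)}\right)^{2} = \left(82 - 1\right)^{2} = 81^{2} = 6561$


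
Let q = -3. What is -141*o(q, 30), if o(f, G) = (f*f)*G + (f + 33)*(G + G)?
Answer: -291870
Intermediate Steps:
o(f, G) = G*f² + 2*G*(33 + f) (o(f, G) = f²*G + (33 + f)*(2*G) = G*f² + 2*G*(33 + f))
-141*o(q, 30) = -4230*(66 + (-3)² + 2*(-3)) = -4230*(66 + 9 - 6) = -4230*69 = -141*2070 = -291870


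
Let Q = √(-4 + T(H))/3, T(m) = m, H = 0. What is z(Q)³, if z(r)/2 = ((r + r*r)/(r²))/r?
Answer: 243/8 - 621*I/4 ≈ 30.375 - 155.25*I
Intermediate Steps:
Q = 2*I/3 (Q = √(-4 + 0)/3 = √(-4)*(⅓) = (2*I)*(⅓) = 2*I/3 ≈ 0.66667*I)
z(r) = 2*(r + r²)/r³ (z(r) = 2*(((r + r*r)/(r²))/r) = 2*(((r + r²)/r²)/r) = 2*((r + r²)/r³) = 2*(r + r²)/r³)
z(Q)³ = (2*(1 + 2*I/3)/(2*I/3)²)³ = (2*(-9/4)*(1 + 2*I/3))³ = (-9/2 - 3*I)³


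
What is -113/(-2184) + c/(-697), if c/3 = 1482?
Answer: -9631303/1522248 ≈ -6.3270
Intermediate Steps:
c = 4446 (c = 3*1482 = 4446)
-113/(-2184) + c/(-697) = -113/(-2184) + 4446/(-697) = -113*(-1/2184) + 4446*(-1/697) = 113/2184 - 4446/697 = -9631303/1522248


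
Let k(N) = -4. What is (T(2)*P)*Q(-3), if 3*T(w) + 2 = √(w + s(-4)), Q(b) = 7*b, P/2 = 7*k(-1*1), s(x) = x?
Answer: -784 + 392*I*√2 ≈ -784.0 + 554.37*I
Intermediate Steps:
P = -56 (P = 2*(7*(-4)) = 2*(-28) = -56)
T(w) = -⅔ + √(-4 + w)/3 (T(w) = -⅔ + √(w - 4)/3 = -⅔ + √(-4 + w)/3)
(T(2)*P)*Q(-3) = ((-⅔ + √(-4 + 2)/3)*(-56))*(7*(-3)) = ((-⅔ + √(-2)/3)*(-56))*(-21) = ((-⅔ + (I*√2)/3)*(-56))*(-21) = ((-⅔ + I*√2/3)*(-56))*(-21) = (112/3 - 56*I*√2/3)*(-21) = -784 + 392*I*√2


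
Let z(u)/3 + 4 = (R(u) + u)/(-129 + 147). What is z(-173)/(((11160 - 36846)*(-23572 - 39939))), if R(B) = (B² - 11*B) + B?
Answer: 15707/4894030638 ≈ 3.2094e-6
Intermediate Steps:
R(B) = B² - 10*B
z(u) = -12 + u/6 + u*(-10 + u)/6 (z(u) = -12 + 3*((u*(-10 + u) + u)/(-129 + 147)) = -12 + 3*((u + u*(-10 + u))/18) = -12 + 3*((u + u*(-10 + u))*(1/18)) = -12 + 3*(u/18 + u*(-10 + u)/18) = -12 + (u/6 + u*(-10 + u)/6) = -12 + u/6 + u*(-10 + u)/6)
z(-173)/(((11160 - 36846)*(-23572 - 39939))) = (-12 + (⅙)*(-173) + (⅙)*(-173)*(-10 - 173))/(((11160 - 36846)*(-23572 - 39939))) = (-12 - 173/6 + (⅙)*(-173)*(-183))/((-25686*(-63511))) = (-12 - 173/6 + 10553/2)/1631343546 = (15707/3)*(1/1631343546) = 15707/4894030638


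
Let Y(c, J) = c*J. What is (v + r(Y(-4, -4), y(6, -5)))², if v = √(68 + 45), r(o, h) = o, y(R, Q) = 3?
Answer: (16 + √113)² ≈ 709.17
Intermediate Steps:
Y(c, J) = J*c
v = √113 ≈ 10.630
(v + r(Y(-4, -4), y(6, -5)))² = (√113 - 4*(-4))² = (√113 + 16)² = (16 + √113)²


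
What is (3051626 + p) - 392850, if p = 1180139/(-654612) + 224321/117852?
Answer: 203489569775006/76535053 ≈ 2.6588e+6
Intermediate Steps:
p = 7699878/76535053 (p = 1180139*(-1/654612) + 224321*(1/117852) = -1180139/654612 + 224321/117852 = 7699878/76535053 ≈ 0.10061)
(3051626 + p) - 392850 = (3051626 + 7699878/76535053) - 392850 = 233556365346056/76535053 - 392850 = 203489569775006/76535053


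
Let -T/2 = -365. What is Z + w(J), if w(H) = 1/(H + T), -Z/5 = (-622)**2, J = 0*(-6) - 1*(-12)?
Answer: -1435339639/742 ≈ -1.9344e+6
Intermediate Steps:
T = 730 (T = -2*(-365) = 730)
J = 12 (J = 0 + 12 = 12)
Z = -1934420 (Z = -5*(-622)**2 = -5*386884 = -1934420)
w(H) = 1/(730 + H) (w(H) = 1/(H + 730) = 1/(730 + H))
Z + w(J) = -1934420 + 1/(730 + 12) = -1934420 + 1/742 = -1435339639/742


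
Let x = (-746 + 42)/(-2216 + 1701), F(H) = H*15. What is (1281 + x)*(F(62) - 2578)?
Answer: -10566704/5 ≈ -2.1133e+6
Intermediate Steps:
F(H) = 15*H
x = 704/515 (x = -704/(-515) = -704*(-1/515) = 704/515 ≈ 1.3670)
(1281 + x)*(F(62) - 2578) = (1281 + 704/515)*(15*62 - 2578) = 660419*(930 - 2578)/515 = (660419/515)*(-1648) = -10566704/5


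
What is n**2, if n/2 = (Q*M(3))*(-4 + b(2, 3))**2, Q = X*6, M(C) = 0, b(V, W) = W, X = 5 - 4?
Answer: 0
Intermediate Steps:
X = 1
Q = 6 (Q = 1*6 = 6)
n = 0 (n = 2*((6*0)*(-4 + 3)**2) = 2*(0*(-1)**2) = 2*(0*1) = 2*0 = 0)
n**2 = 0**2 = 0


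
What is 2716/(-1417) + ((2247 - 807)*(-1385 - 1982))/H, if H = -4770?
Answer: 76192676/75101 ≈ 1014.5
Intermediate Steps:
2716/(-1417) + ((2247 - 807)*(-1385 - 1982))/H = 2716/(-1417) + ((2247 - 807)*(-1385 - 1982))/(-4770) = 2716*(-1/1417) + (1440*(-3367))*(-1/4770) = -2716/1417 - 4848480*(-1/4770) = -2716/1417 + 53872/53 = 76192676/75101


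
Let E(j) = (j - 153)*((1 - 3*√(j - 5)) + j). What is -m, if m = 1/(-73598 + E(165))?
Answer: 35803/2563605938 - 36*√10/1281802969 ≈ 1.3877e-5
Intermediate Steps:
E(j) = (-153 + j)*(1 + j - 3*√(-5 + j)) (E(j) = (-153 + j)*((1 - 3*√(-5 + j)) + j) = (-153 + j)*(1 + j - 3*√(-5 + j)))
m = 1/(-71606 - 144*√10) (m = 1/(-73598 + (-153 + 165² - 152*165 + 459*√(-5 + 165) - 3*165*√(-5 + 165))) = 1/(-73598 + (-153 + 27225 - 25080 + 459*√160 - 3*165*√160)) = 1/(-73598 + (-153 + 27225 - 25080 + 459*(4*√10) - 3*165*4*√10)) = 1/(-73598 + (-153 + 27225 - 25080 + 1836*√10 - 1980*√10)) = 1/(-73598 + (1992 - 144*√10)) = 1/(-71606 - 144*√10) ≈ -1.3877e-5)
-m = -(-35803/2563605938 + 36*√10/1281802969) = 35803/2563605938 - 36*√10/1281802969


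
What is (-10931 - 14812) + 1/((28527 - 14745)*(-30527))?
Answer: -10830675123703/420723114 ≈ -25743.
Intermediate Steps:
(-10931 - 14812) + 1/((28527 - 14745)*(-30527)) = -25743 - 1/30527/13782 = -25743 + (1/13782)*(-1/30527) = -25743 - 1/420723114 = -10830675123703/420723114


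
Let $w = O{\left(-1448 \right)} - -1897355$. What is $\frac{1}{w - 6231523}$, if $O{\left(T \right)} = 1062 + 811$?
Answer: $- \frac{1}{4332295} \approx -2.3082 \cdot 10^{-7}$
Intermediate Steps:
$O{\left(T \right)} = 1873$
$w = 1899228$ ($w = 1873 - -1897355 = 1873 + 1897355 = 1899228$)
$\frac{1}{w - 6231523} = \frac{1}{1899228 - 6231523} = \frac{1}{-4332295} = - \frac{1}{4332295}$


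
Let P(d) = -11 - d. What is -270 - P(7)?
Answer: -252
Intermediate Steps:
-270 - P(7) = -270 - (-11 - 1*7) = -270 - (-11 - 7) = -270 - 1*(-18) = -270 + 18 = -252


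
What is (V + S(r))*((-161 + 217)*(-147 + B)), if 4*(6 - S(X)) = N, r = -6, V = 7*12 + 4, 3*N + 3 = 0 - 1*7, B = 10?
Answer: -2182684/3 ≈ -7.2756e+5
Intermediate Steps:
N = -10/3 (N = -1 + (0 - 1*7)/3 = -1 + (0 - 7)/3 = -1 + (⅓)*(-7) = -1 - 7/3 = -10/3 ≈ -3.3333)
V = 88 (V = 84 + 4 = 88)
S(X) = 41/6 (S(X) = 6 - ¼*(-10/3) = 6 + ⅚ = 41/6)
(V + S(r))*((-161 + 217)*(-147 + B)) = (88 + 41/6)*((-161 + 217)*(-147 + 10)) = 569*(56*(-137))/6 = (569/6)*(-7672) = -2182684/3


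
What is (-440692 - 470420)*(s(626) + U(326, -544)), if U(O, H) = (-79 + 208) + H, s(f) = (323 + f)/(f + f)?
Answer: 118132731918/313 ≈ 3.7742e+8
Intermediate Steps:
s(f) = (323 + f)/(2*f) (s(f) = (323 + f)/((2*f)) = (323 + f)*(1/(2*f)) = (323 + f)/(2*f))
U(O, H) = 129 + H
(-440692 - 470420)*(s(626) + U(326, -544)) = (-440692 - 470420)*((½)*(323 + 626)/626 + (129 - 544)) = -911112*((½)*(1/626)*949 - 415) = -911112*(949/1252 - 415) = -911112*(-518631/1252) = 118132731918/313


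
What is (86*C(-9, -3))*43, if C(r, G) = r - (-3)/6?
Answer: -31433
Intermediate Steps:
C(r, G) = ½ + r (C(r, G) = r - (-3)/6 = r - 1*(-½) = r + ½ = ½ + r)
(86*C(-9, -3))*43 = (86*(½ - 9))*43 = (86*(-17/2))*43 = -731*43 = -31433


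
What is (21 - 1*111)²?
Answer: 8100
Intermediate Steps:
(21 - 1*111)² = (21 - 111)² = (-90)² = 8100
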